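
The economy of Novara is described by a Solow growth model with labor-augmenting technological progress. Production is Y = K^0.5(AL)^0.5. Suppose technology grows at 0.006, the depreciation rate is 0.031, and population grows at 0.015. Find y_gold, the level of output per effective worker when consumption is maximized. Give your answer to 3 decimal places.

y_gold ≈ 9.615

Break-even investment rate: n + g + δ = 0.015 + 0.006 + 0.031 = 0.052.
At the golden rule the marginal product of capital equals n+g+δ: 0.5·k^(0.5−1) = 0.052. Solving, k_gold = (0.5/0.052)^(1/0.5) ≈ 92.4556.
Output: y_gold = k_gold^0.5 = 92.4556^0.5 ≈ 9.6154.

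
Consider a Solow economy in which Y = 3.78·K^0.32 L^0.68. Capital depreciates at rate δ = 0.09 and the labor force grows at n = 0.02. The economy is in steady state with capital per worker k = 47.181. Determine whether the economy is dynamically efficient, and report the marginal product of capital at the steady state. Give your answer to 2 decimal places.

n + δ = 0.02 + 0.09 = 0.11.
MPK = 0.32·3.78·k^(0.32−1) = 0.32·3.78·47.181^(-0.68) ≈ 0.0880.
MPK < 0.11, so the economy is dynamically inefficient (over-saving).

dynamically inefficient; MPK ≈ 0.09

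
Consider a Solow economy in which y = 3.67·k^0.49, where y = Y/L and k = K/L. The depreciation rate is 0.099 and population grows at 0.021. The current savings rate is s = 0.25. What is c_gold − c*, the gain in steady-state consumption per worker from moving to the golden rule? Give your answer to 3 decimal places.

Δc ≈ 5.792

n + δ = 0.021 + 0.099 = 0.12.
Current steady state (s = 0.25): k* = (0.25·3.67/0.12)^(1/0.51) ≈ 53.9766, y* = 3.67·53.9766^0.49 ≈ 25.9088, c* = (1−0.25)·25.9088 ≈ 19.4316.
Golden rule sets MPK = n+δ: 0.49·3.67·k^(0.49−1) = 0.12, so k_gold = (0.49·3.67/0.12)^(1/0.51) ≈ 201.9560.
y_gold = 3.67·201.9560^0.49 ≈ 49.4586, c_gold = y_gold − 0.12·k_gold ≈ 25.2239.
Gain: Δc = 25.2239 − 19.4316 ≈ 5.7923.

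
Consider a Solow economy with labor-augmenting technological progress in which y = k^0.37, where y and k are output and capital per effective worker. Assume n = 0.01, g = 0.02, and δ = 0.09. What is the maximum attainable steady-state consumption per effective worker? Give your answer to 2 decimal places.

n + g + δ = 0.01 + 0.02 + 0.09 = 0.12.
At the golden rule the marginal product of capital equals n+g+δ: 0.37·k^(0.37−1) = 0.12. Solving, k_gold = (0.37/0.12)^(1/0.63) ≈ 5.9734.
y_gold = 5.9734^0.37 ≈ 1.9373.
c_gold = y_gold − (n+g+δ)·k_gold = 1.9373 − 0.12·5.9734 ≈ 1.2205.

c_gold ≈ 1.22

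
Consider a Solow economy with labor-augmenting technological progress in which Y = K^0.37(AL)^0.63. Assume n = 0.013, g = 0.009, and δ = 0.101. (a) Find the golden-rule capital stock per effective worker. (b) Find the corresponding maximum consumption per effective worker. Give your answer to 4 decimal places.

(a) k_gold ≈ 5.7438; (b) c_gold ≈ 1.2029

The effective depreciation rate is n + g + δ = 0.013 + 0.009 + 0.101 = 0.123.
Golden rule sets MPK = n+g+δ: 0.37·k^(0.37−1) = 0.123, so k_gold = (0.37/0.123)^(1/0.63) ≈ 5.7438.
y_gold = 5.7438^0.37 ≈ 1.9094; c_gold = y_gold − 0.123·k_gold ≈ 1.2029.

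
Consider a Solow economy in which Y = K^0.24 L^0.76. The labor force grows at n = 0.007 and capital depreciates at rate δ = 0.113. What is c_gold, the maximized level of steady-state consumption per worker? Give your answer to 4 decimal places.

c_gold ≈ 0.9460

Capital per worker breaks even when investment replaces (n + δ)·k; here n + δ = 0.12.
At the golden rule the marginal product of capital equals n+δ: 0.24·k^(0.24−1) = 0.12. Solving, k_gold = (0.24/0.12)^(1/0.76) ≈ 2.4894.
y_gold = 2.4894^0.24 ≈ 1.2447.
c_gold = y_gold − (n+δ)·k_gold = 1.2447 − 0.12·2.4894 ≈ 0.9460.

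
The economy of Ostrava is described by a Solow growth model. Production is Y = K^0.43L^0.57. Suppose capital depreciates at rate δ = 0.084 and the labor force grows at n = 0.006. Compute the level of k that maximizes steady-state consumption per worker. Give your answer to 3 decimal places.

k_gold ≈ 15.546

Break-even investment rate: n + δ = 0.006 + 0.084 = 0.09.
Setting f'(k) = n+δ gives 0.43·k^(0.43−1) = 0.09, hence k_gold = (0.43/0.09)^(1/0.57) ≈ 15.5462.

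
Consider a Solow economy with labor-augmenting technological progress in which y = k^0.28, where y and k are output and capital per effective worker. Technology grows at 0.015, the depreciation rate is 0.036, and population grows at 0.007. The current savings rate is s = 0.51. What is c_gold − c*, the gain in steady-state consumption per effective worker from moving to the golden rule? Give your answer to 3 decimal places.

Break-even investment rate: n + g + δ = 0.007 + 0.015 + 0.036 = 0.058.
Current steady state (s = 0.51): k* = (0.51/0.058)^(1/0.72) ≈ 20.4790, y* = 20.4790^0.28 ≈ 2.3290, c* = (1−0.51)·2.3290 ≈ 1.1412.
At the golden rule the marginal product of capital equals n+g+δ: 0.28·k^(0.28−1) = 0.058. Solving, k_gold = (0.28/0.058)^(1/0.72) ≈ 8.9048.
y_gold = 8.9048^0.28 ≈ 1.8446, c_gold = y_gold − 0.058·k_gold ≈ 1.3281.
Gain: Δc = 1.3281 − 1.1412 ≈ 0.1869.

Δc ≈ 0.187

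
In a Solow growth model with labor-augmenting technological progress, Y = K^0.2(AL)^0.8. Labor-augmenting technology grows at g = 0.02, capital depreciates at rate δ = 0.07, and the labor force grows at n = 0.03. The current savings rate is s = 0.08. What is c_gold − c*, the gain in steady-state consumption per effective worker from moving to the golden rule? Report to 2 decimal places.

Δc ≈ 0.08

The effective depreciation rate is n + g + δ = 0.03 + 0.02 + 0.07 = 0.12.
Current steady state (s = 0.08): k* = (0.08/0.12)^(1/0.8) ≈ 0.6024, y* = 0.6024^0.2 ≈ 0.9036, c* = (1−0.08)·0.9036 ≈ 0.8313.
At the golden rule the marginal product of capital equals n+g+δ: 0.2·k^(0.2−1) = 0.12. Solving, k_gold = (0.2/0.12)^(1/0.8) ≈ 1.8937.
y_gold = 1.8937^0.2 ≈ 1.1362, c_gold = y_gold − 0.12·k_gold ≈ 0.9090.
Gain: Δc = 0.9090 − 0.8313 ≈ 0.0777.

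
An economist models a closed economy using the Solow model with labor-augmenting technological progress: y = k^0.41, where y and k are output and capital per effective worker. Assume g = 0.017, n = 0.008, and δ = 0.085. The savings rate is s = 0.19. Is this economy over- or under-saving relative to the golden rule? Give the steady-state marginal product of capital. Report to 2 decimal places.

The effective depreciation rate is n + g + δ = 0.008 + 0.017 + 0.085 = 0.11.
Steady-state k*: s·k^0.41 = 0.11·k gives k* = (0.19/0.11)^(1/0.59) ≈ 2.5253.
MPK = 0.41·2.5253^(-0.59) ≈ 0.2374.
MPK > n+g+δ = 0.11, so the economy is dynamically efficient (under-saving).

under-saving; MPK ≈ 0.24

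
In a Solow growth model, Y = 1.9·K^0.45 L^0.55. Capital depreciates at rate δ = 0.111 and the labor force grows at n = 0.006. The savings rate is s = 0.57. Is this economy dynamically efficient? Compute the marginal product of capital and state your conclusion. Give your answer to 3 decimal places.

n + δ = 0.006 + 0.111 = 0.117.
Steady-state k*: s·A·k^0.45 = 0.117·k gives k* = (0.57·1.9/0.117)^(1/0.55) ≈ 57.1700.
MPK = 0.45·1.9·57.1700^(-0.55) ≈ 0.0924.
MPK < n+δ = 0.117, so the economy is dynamically inefficient (over-saving).

dynamically inefficient; MPK ≈ 0.092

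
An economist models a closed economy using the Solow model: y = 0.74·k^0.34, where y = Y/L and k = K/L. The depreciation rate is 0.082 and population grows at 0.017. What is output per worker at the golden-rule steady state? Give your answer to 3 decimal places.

Break-even investment rate: n + δ = 0.017 + 0.082 = 0.099.
Maximizing c = f(k) − (n+δ)·k gives f'(k) = n+δ, i.e. 0.34·0.74·k^(0.34−1) = 0.099, so k_gold = (0.34·0.74/0.099)^(1/0.66) ≈ 4.1091.
Output: y_gold = 0.74·k_gold^0.34 = 0.74·4.1091^0.34 ≈ 1.1965.

y_gold ≈ 1.196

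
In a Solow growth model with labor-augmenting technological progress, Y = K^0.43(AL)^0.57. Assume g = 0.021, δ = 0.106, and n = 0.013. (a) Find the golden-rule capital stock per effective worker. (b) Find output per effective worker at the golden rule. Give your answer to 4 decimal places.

(a) k_gold ≈ 7.1612; (b) y_gold ≈ 2.3315

The effective depreciation rate is n + g + δ = 0.013 + 0.021 + 0.106 = 0.14.
Maximizing c = f(k) − (n+g+δ)·k gives f'(k) = n+g+δ, i.e. 0.43·k^(0.43−1) = 0.14, so k_gold = (0.43/0.14)^(1/0.57) ≈ 7.1612.
y_gold = 7.1612^0.43 ≈ 2.3315.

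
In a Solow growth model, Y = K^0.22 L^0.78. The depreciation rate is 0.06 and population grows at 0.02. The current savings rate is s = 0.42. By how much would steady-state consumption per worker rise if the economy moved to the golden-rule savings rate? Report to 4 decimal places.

Δc ≈ 0.1117

Break-even investment rate: n + δ = 0.02 + 0.06 = 0.08.
Current steady state (s = 0.42): k* = (0.42/0.08)^(1/0.78) ≈ 8.3807, y* = 8.3807^0.22 ≈ 1.5963, c* = (1−0.42)·1.5963 ≈ 0.9259.
Maximizing c = f(k) − (n+δ)·k gives f'(k) = n+δ, i.e. 0.22·k^(0.22−1) = 0.08, so k_gold = (0.22/0.08)^(1/0.78) ≈ 3.6580.
y_gold = 3.6580^0.22 ≈ 1.3302, c_gold = y_gold − 0.08·k_gold ≈ 1.0375.
Gain: Δc = 1.0375 − 0.9259 ≈ 0.1117.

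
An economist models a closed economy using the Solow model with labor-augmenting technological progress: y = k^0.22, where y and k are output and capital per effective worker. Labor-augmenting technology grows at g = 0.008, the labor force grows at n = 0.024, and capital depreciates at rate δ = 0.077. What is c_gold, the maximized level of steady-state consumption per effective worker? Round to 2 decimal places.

c_gold ≈ 0.95

n + g + δ = 0.024 + 0.008 + 0.077 = 0.109.
Maximizing c = f(k) − (n+g+δ)·k gives f'(k) = n+g+δ, i.e. 0.22·k^(0.22−1) = 0.109, so k_gold = (0.22/0.109)^(1/0.78) ≈ 2.4605.
y_gold = 2.4605^0.22 ≈ 1.2191.
c_gold = y_gold − (n+g+δ)·k_gold = 1.2191 − 0.109·2.4605 ≈ 0.9509.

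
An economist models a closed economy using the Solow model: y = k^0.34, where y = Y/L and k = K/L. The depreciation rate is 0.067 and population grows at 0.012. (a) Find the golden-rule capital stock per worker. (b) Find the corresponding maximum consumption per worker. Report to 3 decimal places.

(a) k_gold ≈ 9.128; (b) c_gold ≈ 1.400

Break-even investment rate: n + δ = 0.012 + 0.067 = 0.079.
Setting f'(k) = n+δ gives 0.34·k^(0.34−1) = 0.079, hence k_gold = (0.34/0.079)^(1/0.66) ≈ 9.1281.
y_gold = 9.1281^0.34 ≈ 2.1209; c_gold = y_gold − 0.079·k_gold ≈ 1.3998.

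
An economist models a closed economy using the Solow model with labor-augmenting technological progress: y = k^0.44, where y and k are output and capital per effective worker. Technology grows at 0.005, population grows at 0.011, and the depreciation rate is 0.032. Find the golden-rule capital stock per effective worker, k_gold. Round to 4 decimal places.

n + g + δ = 0.011 + 0.005 + 0.032 = 0.048.
Golden rule sets MPK = n+g+δ: 0.44·k^(0.44−1) = 0.048, so k_gold = (0.44/0.048)^(1/0.56) ≈ 52.2679.

k_gold ≈ 52.2679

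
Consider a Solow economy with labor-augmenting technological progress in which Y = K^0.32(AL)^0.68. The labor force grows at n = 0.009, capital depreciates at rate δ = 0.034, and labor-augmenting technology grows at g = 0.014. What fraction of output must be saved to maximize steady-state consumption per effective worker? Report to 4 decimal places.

n + g + δ = 0.009 + 0.014 + 0.034 = 0.057.
At the golden rule MPK = n+g+δ, and in any Cobb-Douglas steady state s = (n+g+δ)·k/y = MPK·k/y = capital's share 0.32.

s_gold = 0.3200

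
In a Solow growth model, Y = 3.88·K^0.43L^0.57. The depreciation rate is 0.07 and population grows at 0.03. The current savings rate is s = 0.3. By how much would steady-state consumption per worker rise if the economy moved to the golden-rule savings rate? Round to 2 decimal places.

Capital per worker breaks even when investment replaces (n + δ)·k; here n + δ = 0.1.
Current steady state (s = 0.3): k* = (0.3·3.88/0.1)^(1/0.57) ≈ 74.1469, y* = 3.88·74.1469^0.43 ≈ 24.7156, c* = (1−0.3)·24.7156 ≈ 17.3009.
Setting f'(k) = n+δ gives 0.43·3.88·k^(0.43−1) = 0.1, hence k_gold = (0.43·3.88/0.1)^(1/0.57) ≈ 139.4396.
y_gold = 3.88·139.4396^0.43 ≈ 32.4278, c_gold = y_gold − 0.1·k_gold ≈ 18.4839.
Gain: Δc = 18.4839 − 17.3009 ≈ 1.1829.

Δc ≈ 1.18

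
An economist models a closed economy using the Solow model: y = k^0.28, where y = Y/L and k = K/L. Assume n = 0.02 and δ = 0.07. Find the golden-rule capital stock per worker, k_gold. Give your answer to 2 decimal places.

Break-even investment rate: n + δ = 0.02 + 0.07 = 0.09.
Setting f'(k) = n+δ gives 0.28·k^(0.28−1) = 0.09, hence k_gold = (0.28/0.09)^(1/0.72) ≈ 4.8373.

k_gold ≈ 4.84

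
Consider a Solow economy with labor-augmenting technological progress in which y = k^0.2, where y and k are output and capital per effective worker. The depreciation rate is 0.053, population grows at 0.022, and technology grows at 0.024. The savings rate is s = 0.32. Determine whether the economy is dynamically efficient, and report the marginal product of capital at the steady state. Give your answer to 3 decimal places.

Capital per effective worker breaks even when investment replaces (n + g + δ)·k; here n + g + δ = 0.099.
Steady-state k*: s·k^0.2 = 0.099·k gives k* = (0.32/0.099)^(1/0.8) ≈ 4.3340.
MPK = 0.2·4.3340^(-0.8) ≈ 0.0619.
MPK < n+g+δ = 0.099, so the economy is dynamically inefficient (over-saving).

dynamically inefficient; MPK ≈ 0.062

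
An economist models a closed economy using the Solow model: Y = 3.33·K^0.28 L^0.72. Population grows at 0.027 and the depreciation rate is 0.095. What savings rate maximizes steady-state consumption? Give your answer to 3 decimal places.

Break-even investment rate: n + δ = 0.027 + 0.095 = 0.122.
At the golden rule MPK = n+δ, and in any Cobb-Douglas steady state s = (n+δ)·k/y = MPK·k/y = capital's share 0.28.

s_gold = 0.280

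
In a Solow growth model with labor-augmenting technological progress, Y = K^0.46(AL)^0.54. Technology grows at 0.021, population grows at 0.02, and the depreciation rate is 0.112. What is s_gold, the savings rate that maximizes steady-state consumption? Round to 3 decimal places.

s_gold = 0.460

Break-even investment rate: n + g + δ = 0.02 + 0.021 + 0.112 = 0.153.
At the golden rule MPK = n+g+δ, and in any Cobb-Douglas steady state s = (n+g+δ)·k/y = MPK·k/y = capital's share 0.46.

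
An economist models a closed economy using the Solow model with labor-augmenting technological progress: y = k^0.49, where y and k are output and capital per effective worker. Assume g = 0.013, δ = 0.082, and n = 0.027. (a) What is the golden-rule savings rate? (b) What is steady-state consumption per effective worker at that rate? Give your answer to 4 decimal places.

n + g + δ = 0.027 + 0.013 + 0.082 = 0.122.
For Cobb-Douglas, s_gold equals capital's share: s_gold = 0.49.
Golden rule sets MPK = n+g+δ: 0.49·k^(0.49−1) = 0.122, so k_gold = (0.49/0.122)^(1/0.51) ≈ 15.2754.
y_gold = 15.2754^0.49 ≈ 3.8033; c_gold = (1−0.49)·y_gold ≈ 1.9397.

(a) s_gold = 0.4900; (b) c_gold ≈ 1.9397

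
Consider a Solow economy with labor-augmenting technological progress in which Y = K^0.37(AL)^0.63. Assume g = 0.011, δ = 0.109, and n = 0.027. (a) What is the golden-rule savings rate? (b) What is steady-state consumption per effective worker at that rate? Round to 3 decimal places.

Break-even investment rate: n + g + δ = 0.027 + 0.011 + 0.109 = 0.147.
For Cobb-Douglas, s_gold equals capital's share: s_gold = 0.37.
Setting f'(k) = n+g+δ gives 0.37·k^(0.37−1) = 0.147, hence k_gold = (0.37/0.147)^(1/0.63) ≈ 4.3284.
y_gold = 4.3284^0.37 ≈ 1.7196; c_gold = (1−0.37)·y_gold ≈ 1.0834.

(a) s_gold = 0.370; (b) c_gold ≈ 1.083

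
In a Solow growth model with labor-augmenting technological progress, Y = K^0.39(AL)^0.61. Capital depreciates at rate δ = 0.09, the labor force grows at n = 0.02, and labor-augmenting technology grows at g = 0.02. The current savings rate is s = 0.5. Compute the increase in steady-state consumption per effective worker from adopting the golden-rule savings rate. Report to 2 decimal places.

Δc ≈ 0.05

Capital per effective worker breaks even when investment replaces (n + g + δ)·k; here n + g + δ = 0.13.
Current steady state (s = 0.5): k* = (0.5/0.13)^(1/0.61) ≈ 9.1004, y* = 9.1004^0.39 ≈ 2.3661, c* = (1−0.5)·2.3661 ≈ 1.1831.
Golden rule sets MPK = n+g+δ: 0.39·k^(0.39−1) = 0.13, so k_gold = (0.39/0.13)^(1/0.61) ≈ 6.0557.
y_gold = 6.0557^0.39 ≈ 2.0186, c_gold = y_gold − 0.13·k_gold ≈ 1.2313.
Gain: Δc = 1.2313 − 1.1831 ≈ 0.0483.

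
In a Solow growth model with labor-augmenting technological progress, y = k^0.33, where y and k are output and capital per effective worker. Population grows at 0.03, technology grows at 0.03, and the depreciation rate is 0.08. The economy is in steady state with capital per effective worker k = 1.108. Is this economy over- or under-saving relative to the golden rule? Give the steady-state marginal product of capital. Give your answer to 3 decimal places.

under-saving; MPK ≈ 0.308

Break-even investment rate: n + g + δ = 0.03 + 0.03 + 0.08 = 0.14.
MPK = 0.33·k^(0.33−1) = 0.33·1.108^(-0.67) ≈ 0.3081.
MPK > 0.14, so the economy is dynamically efficient (under-saving).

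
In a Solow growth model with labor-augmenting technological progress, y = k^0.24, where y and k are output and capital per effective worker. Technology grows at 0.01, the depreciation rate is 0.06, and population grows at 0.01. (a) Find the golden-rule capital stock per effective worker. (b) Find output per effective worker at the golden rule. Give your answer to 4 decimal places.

(a) k_gold ≈ 4.2442; (b) y_gold ≈ 1.4147

Break-even investment rate: n + g + δ = 0.01 + 0.01 + 0.06 = 0.08.
Setting f'(k) = n+g+δ gives 0.24·k^(0.24−1) = 0.08, hence k_gold = (0.24/0.08)^(1/0.76) ≈ 4.2442.
y_gold = 4.2442^0.24 ≈ 1.4147.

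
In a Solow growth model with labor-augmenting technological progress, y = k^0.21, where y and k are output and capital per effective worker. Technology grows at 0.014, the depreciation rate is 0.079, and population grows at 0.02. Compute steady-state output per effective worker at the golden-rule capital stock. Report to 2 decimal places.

y_gold ≈ 1.18

The effective depreciation rate is n + g + δ = 0.02 + 0.014 + 0.079 = 0.113.
Golden rule sets MPK = n+g+δ: 0.21·k^(0.21−1) = 0.113, so k_gold = (0.21/0.113)^(1/0.79) ≈ 2.1912.
Output: y_gold = k_gold^0.21 = 2.1912^0.21 ≈ 1.1791.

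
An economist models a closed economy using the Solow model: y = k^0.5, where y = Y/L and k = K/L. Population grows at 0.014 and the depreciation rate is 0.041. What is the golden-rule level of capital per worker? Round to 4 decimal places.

The effective depreciation rate is n + δ = 0.014 + 0.041 = 0.055.
Golden rule sets MPK = n+δ: 0.5·k^(0.5−1) = 0.055, so k_gold = (0.5/0.055)^(1/0.5) ≈ 82.6446.

k_gold ≈ 82.6446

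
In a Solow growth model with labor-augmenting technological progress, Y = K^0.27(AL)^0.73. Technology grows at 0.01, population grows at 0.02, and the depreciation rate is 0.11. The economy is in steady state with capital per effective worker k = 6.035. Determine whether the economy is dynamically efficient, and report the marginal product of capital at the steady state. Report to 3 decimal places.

Break-even investment rate: n + g + δ = 0.02 + 0.01 + 0.11 = 0.14.
MPK = 0.27·k^(0.27−1) = 0.27·6.035^(-0.73) ≈ 0.0727.
MPK < 0.14, so the economy is dynamically inefficient (over-saving).

dynamically inefficient; MPK ≈ 0.073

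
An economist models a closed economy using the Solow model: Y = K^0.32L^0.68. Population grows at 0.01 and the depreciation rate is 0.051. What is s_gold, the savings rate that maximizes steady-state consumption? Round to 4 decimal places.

The effective depreciation rate is n + δ = 0.01 + 0.051 = 0.061.
At the golden rule MPK = n+δ, and in any Cobb-Douglas steady state s = (n+δ)·k/y = MPK·k/y = capital's share 0.32.

s_gold = 0.3200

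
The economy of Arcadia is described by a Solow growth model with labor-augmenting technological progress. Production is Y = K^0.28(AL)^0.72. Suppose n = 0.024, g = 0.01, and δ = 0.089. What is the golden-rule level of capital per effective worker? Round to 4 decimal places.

k_gold ≈ 3.1346

Capital per effective worker breaks even when investment replaces (n + g + δ)·k; here n + g + δ = 0.123.
Golden rule sets MPK = n+g+δ: 0.28·k^(0.28−1) = 0.123, so k_gold = (0.28/0.123)^(1/0.72) ≈ 3.1346.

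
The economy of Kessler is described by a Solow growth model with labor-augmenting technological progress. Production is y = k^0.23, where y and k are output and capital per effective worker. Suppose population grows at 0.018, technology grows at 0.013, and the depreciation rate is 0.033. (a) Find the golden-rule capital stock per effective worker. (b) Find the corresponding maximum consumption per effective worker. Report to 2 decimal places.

(a) k_gold ≈ 5.27; (b) c_gold ≈ 1.13

The effective depreciation rate is n + g + δ = 0.018 + 0.013 + 0.033 = 0.064.
At the golden rule the marginal product of capital equals n+g+δ: 0.23·k^(0.23−1) = 0.064. Solving, k_gold = (0.23/0.064)^(1/0.77) ≈ 5.2661.
y_gold = 5.2661^0.23 ≈ 1.4654; c_gold = y_gold − 0.064·k_gold ≈ 1.1283.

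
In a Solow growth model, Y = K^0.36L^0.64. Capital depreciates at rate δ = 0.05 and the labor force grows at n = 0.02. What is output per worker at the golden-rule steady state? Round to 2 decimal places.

y_gold ≈ 2.51

n + δ = 0.02 + 0.05 = 0.07.
Maximizing c = f(k) − (n+δ)·k gives f'(k) = n+δ, i.e. 0.36·k^(0.36−1) = 0.07, so k_gold = (0.36/0.07)^(1/0.64) ≈ 12.9198.
Output: y_gold = k_gold^0.36 = 12.9198^0.36 ≈ 2.5122.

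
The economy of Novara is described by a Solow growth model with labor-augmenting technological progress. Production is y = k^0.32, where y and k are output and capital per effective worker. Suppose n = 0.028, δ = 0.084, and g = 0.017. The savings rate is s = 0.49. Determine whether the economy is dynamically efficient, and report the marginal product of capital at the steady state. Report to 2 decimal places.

Capital per effective worker breaks even when investment replaces (n + g + δ)·k; here n + g + δ = 0.129.
Steady-state k*: s·k^0.32 = 0.129·k gives k* = (0.49/0.129)^(1/0.68) ≈ 7.1181.
MPK = 0.32·7.1181^(-0.68) ≈ 0.0842.
MPK < n+g+δ = 0.129, so the economy is dynamically inefficient (over-saving).

dynamically inefficient; MPK ≈ 0.08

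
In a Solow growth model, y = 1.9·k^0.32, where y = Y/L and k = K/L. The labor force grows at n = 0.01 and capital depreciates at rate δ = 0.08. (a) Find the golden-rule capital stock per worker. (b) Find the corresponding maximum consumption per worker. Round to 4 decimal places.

(a) k_gold ≈ 16.5993; (b) c_gold ≈ 3.1746

The effective depreciation rate is n + δ = 0.01 + 0.08 = 0.09.
Maximizing c = f(k) − (n+δ)·k gives f'(k) = n+δ, i.e. 0.32·1.9·k^(0.32−1) = 0.09, so k_gold = (0.32·1.9/0.09)^(1/0.68) ≈ 16.5993.
y_gold = 1.9·16.5993^0.32 ≈ 4.6686; c_gold = y_gold − 0.09·k_gold ≈ 3.1746.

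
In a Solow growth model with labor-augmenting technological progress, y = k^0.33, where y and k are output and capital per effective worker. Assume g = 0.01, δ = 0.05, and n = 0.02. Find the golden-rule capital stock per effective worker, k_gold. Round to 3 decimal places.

k_gold ≈ 8.290

Break-even investment rate: n + g + δ = 0.02 + 0.01 + 0.05 = 0.08.
Setting f'(k) = n+g+δ gives 0.33·k^(0.33−1) = 0.08, hence k_gold = (0.33/0.08)^(1/0.67) ≈ 8.2898.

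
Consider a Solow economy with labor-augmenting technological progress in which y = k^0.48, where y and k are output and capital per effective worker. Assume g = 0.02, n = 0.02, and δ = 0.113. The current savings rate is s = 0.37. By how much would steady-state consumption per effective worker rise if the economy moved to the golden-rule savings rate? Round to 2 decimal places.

n + g + δ = 0.02 + 0.02 + 0.113 = 0.153.
Current steady state (s = 0.37): k* = (0.37/0.153)^(1/0.52) ≈ 5.4641, y* = 5.4641^0.48 ≈ 2.2595, c* = (1−0.37)·2.2595 ≈ 1.4235.
Maximizing c = f(k) − (n+g+δ)·k gives f'(k) = n+g+δ, i.e. 0.48·k^(0.48−1) = 0.153, so k_gold = (0.48/0.153)^(1/0.52) ≈ 9.0137.
y_gold = 9.0137^0.48 ≈ 2.8731, c_gold = y_gold − 0.153·k_gold ≈ 1.4940.
Gain: Δc = 1.4940 − 1.4235 ≈ 0.0705.

Δc ≈ 0.07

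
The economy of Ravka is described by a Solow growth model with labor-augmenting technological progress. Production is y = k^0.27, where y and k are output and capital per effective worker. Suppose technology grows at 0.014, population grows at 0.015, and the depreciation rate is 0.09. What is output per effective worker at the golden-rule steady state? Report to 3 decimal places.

y_gold ≈ 1.354

Break-even investment rate: n + g + δ = 0.015 + 0.014 + 0.09 = 0.119.
Setting f'(k) = n+g+δ gives 0.27·k^(0.27−1) = 0.119, hence k_gold = (0.27/0.119)^(1/0.73) ≈ 3.0720.
Output: y_gold = k_gold^0.27 = 3.0720^0.27 ≈ 1.3540.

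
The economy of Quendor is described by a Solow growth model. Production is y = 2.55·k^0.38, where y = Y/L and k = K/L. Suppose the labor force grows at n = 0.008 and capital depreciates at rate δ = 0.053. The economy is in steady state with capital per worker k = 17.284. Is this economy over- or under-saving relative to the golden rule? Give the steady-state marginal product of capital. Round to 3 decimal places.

Break-even investment rate: n + δ = 0.008 + 0.053 = 0.061.
MPK = 0.38·2.55·k^(0.38−1) = 0.38·2.55·17.284^(-0.62) ≈ 0.1656.
MPK > 0.061, so the economy is dynamically efficient (under-saving).

under-saving; MPK ≈ 0.166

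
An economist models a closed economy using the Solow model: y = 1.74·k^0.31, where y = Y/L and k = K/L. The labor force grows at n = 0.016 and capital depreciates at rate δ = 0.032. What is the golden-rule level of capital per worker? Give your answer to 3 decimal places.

k_gold ≈ 33.320

n + δ = 0.016 + 0.032 = 0.048.
Setting f'(k) = n+δ gives 0.31·1.74·k^(0.31−1) = 0.048, hence k_gold = (0.31·1.74/0.048)^(1/0.69) ≈ 33.3204.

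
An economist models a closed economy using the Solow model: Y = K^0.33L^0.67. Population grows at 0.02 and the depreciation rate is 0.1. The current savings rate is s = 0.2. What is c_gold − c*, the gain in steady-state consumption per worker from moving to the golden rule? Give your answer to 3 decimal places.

Capital per worker breaks even when investment replaces (n + δ)·k; here n + δ = 0.12.
Current steady state (s = 0.2): k* = (0.2/0.12)^(1/0.67) ≈ 2.1435, y* = 2.1435^0.33 ≈ 1.2861, c* = (1−0.2)·1.2861 ≈ 1.0289.
Maximizing c = f(k) − (n+δ)·k gives f'(k) = n+δ, i.e. 0.33·k^(0.33−1) = 0.12, so k_gold = (0.33/0.12)^(1/0.67) ≈ 4.5261.
y_gold = 4.5261^0.33 ≈ 1.6458, c_gold = y_gold − 0.12·k_gold ≈ 1.1027.
Gain: Δc = 1.1027 − 1.0289 ≈ 0.0738.

Δc ≈ 0.074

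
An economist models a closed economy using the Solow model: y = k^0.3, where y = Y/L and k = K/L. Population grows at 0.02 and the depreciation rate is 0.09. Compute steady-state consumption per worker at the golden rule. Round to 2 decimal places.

n + δ = 0.02 + 0.09 = 0.11.
Golden rule sets MPK = n+δ: 0.3·k^(0.3−1) = 0.11, so k_gold = (0.3/0.11)^(1/0.7) ≈ 4.1925.
y_gold = 4.1925^0.3 ≈ 1.5372.
c_gold = y_gold − (n+δ)·k_gold = 1.5372 − 0.11·4.1925 ≈ 1.0761.

c_gold ≈ 1.08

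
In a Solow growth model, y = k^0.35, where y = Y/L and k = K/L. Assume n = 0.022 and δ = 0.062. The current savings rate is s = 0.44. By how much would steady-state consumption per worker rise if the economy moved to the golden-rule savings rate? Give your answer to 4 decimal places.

Break-even investment rate: n + δ = 0.022 + 0.062 = 0.084.
Current steady state (s = 0.44): k* = (0.44/0.084)^(1/0.65) ≈ 12.7768, y* = 12.7768^0.35 ≈ 2.4392, c* = (1−0.44)·2.4392 ≈ 1.3660.
Golden rule sets MPK = n+δ: 0.35·k^(0.35−1) = 0.084, so k_gold = (0.35/0.084)^(1/0.65) ≈ 8.9851.
y_gold = 8.9851^0.35 ≈ 2.1564, c_gold = y_gold − 0.084·k_gold ≈ 1.4017.
Gain: Δc = 1.4017 − 1.3660 ≈ 0.0357.

Δc ≈ 0.0357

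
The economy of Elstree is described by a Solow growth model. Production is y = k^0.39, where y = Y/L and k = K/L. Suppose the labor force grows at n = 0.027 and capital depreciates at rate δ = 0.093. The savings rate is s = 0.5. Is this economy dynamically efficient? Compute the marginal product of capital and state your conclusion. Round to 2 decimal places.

Capital per worker breaks even when investment replaces (n + δ)·k; here n + δ = 0.12.
Steady-state k*: s·k^0.39 = 0.12·k gives k* = (0.5/0.12)^(1/0.61) ≈ 10.3764.
MPK = 0.39·10.3764^(-0.61) ≈ 0.0936.
MPK < n+δ = 0.12, so the economy is dynamically inefficient (over-saving).

dynamically inefficient; MPK ≈ 0.09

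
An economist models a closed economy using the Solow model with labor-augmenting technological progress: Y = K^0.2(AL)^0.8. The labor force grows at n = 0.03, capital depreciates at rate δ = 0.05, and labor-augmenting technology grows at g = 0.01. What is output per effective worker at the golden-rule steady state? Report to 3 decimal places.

Capital per effective worker breaks even when investment replaces (n + g + δ)·k; here n + g + δ = 0.09.
Golden rule sets MPK = n+g+δ: 0.2·k^(0.2−1) = 0.09, so k_gold = (0.2/0.09)^(1/0.8) ≈ 2.7132.
Output: y_gold = k_gold^0.2 = 2.7132^0.2 ≈ 1.2209.

y_gold ≈ 1.221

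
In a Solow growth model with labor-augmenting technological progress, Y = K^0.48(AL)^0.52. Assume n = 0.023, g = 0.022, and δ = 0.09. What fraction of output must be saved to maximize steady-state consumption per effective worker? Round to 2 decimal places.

n + g + δ = 0.023 + 0.022 + 0.09 = 0.135.
At the golden rule MPK = n+g+δ, and in any Cobb-Douglas steady state s = (n+g+δ)·k/y = MPK·k/y = capital's share 0.48.

s_gold = 0.48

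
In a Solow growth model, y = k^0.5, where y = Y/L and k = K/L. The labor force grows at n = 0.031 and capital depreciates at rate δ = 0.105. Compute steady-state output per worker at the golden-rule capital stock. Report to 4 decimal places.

y_gold ≈ 3.6765

n + δ = 0.031 + 0.105 = 0.136.
Setting f'(k) = n+δ gives 0.5·k^(0.5−1) = 0.136, hence k_gold = (0.5/0.136)^(1/0.5) ≈ 13.5164.
Output: y_gold = k_gold^0.5 = 13.5164^0.5 ≈ 3.6765.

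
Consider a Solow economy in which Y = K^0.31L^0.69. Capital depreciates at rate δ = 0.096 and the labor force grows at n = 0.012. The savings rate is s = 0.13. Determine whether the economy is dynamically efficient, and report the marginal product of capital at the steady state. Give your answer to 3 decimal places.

dynamically efficient; MPK ≈ 0.258

Capital per worker breaks even when investment replaces (n + δ)·k; here n + δ = 0.108.
Steady-state k*: s·k^0.31 = 0.108·k gives k* = (0.13/0.108)^(1/0.69) ≈ 1.3083.
MPK = 0.31·1.3083^(-0.69) ≈ 0.2575.
MPK > n+δ = 0.108, so the economy is dynamically efficient (under-saving).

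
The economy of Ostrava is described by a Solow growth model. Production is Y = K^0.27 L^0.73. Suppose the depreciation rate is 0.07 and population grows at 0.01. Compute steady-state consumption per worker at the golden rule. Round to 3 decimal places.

The effective depreciation rate is n + δ = 0.01 + 0.07 = 0.08.
At the golden rule the marginal product of capital equals n+δ: 0.27·k^(0.27−1) = 0.08. Solving, k_gold = (0.27/0.08)^(1/0.73) ≈ 5.2925.
y_gold = 5.2925^0.27 ≈ 1.5682.
c_gold = y_gold − (n+δ)·k_gold = 1.5682 − 0.08·5.2925 ≈ 1.1448.

c_gold ≈ 1.145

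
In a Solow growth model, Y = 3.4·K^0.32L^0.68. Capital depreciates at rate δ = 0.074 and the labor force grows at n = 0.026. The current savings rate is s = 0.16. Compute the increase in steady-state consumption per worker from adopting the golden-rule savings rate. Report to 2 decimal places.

Δc ≈ 0.77

The effective depreciation rate is n + δ = 0.026 + 0.074 = 0.1.
Current steady state (s = 0.16): k* = (0.16·3.4/0.1)^(1/0.68) ≈ 12.0716, y* = 3.4·12.0716^0.32 ≈ 7.5447, c* = (1−0.16)·7.5447 ≈ 6.3376.
Maximizing c = f(k) − (n+δ)·k gives f'(k) = n+δ, i.e. 0.32·3.4·k^(0.32−1) = 0.1, so k_gold = (0.32·3.4/0.1)^(1/0.68) ≈ 33.4545.
y_gold = 3.4·33.4545^0.32 ≈ 10.4545, c_gold = y_gold − 0.1·k_gold ≈ 7.1091.
Gain: Δc = 7.1091 − 6.3376 ≈ 0.7715.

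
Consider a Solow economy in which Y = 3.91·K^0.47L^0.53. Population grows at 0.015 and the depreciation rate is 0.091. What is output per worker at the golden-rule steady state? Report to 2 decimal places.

y_gold ≈ 49.08

The effective depreciation rate is n + δ = 0.015 + 0.091 = 0.106.
Golden rule sets MPK = n+δ: 0.47·3.91·k^(0.47−1) = 0.106, so k_gold = (0.47·3.91/0.106)^(1/0.53) ≈ 217.6090.
Output: y_gold = 3.91·k_gold^0.47 = 3.91·217.6090^0.47 ≈ 49.0778.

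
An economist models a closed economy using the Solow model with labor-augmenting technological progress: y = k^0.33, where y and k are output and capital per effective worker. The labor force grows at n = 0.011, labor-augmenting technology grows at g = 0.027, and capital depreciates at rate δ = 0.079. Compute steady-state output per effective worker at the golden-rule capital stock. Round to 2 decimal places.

n + g + δ = 0.011 + 0.027 + 0.079 = 0.117.
Setting f'(k) = n+g+δ gives 0.33·k^(0.33−1) = 0.117, hence k_gold = (0.33/0.117)^(1/0.67) ≈ 4.7004.
Output: y_gold = k_gold^0.33 = 4.7004^0.33 ≈ 1.6665.

y_gold ≈ 1.67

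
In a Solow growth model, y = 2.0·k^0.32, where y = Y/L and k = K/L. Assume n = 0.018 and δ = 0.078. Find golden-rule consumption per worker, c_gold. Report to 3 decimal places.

c_gold ≈ 3.321

Capital per worker breaks even when investment replaces (n + δ)·k; here n + δ = 0.096.
Maximizing c = f(k) − (n+δ)·k gives f'(k) = n+δ, i.e. 0.32·2.0·k^(0.32−1) = 0.096, so k_gold = (0.32·2.0/0.096)^(1/0.68) ≈ 16.2791.
y_gold = 2.0·16.2791^0.32 ≈ 4.8837.
c_gold = y_gold − (n+δ)·k_gold = 4.8837 − 0.096·16.2791 ≈ 3.3209.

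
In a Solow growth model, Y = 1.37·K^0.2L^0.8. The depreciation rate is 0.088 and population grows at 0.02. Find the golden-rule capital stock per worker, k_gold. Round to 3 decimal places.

k_gold ≈ 3.202

The effective depreciation rate is n + δ = 0.02 + 0.088 = 0.108.
Golden rule sets MPK = n+δ: 0.2·1.37·k^(0.2−1) = 0.108, so k_gold = (0.2·1.37/0.108)^(1/0.8) ≈ 3.2019.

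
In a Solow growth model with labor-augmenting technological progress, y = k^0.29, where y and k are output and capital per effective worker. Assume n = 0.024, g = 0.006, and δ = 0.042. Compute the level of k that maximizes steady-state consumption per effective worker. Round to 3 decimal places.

Capital per effective worker breaks even when investment replaces (n + g + δ)·k; here n + g + δ = 0.072.
At the golden rule the marginal product of capital equals n+g+δ: 0.29·k^(0.29−1) = 0.072. Solving, k_gold = (0.29/0.072)^(1/0.71) ≈ 7.1155.

k_gold ≈ 7.115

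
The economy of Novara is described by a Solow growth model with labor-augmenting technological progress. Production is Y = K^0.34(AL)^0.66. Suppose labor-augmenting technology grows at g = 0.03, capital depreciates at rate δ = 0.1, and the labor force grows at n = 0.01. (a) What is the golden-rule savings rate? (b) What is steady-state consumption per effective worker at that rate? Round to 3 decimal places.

(a) s_gold = 0.340; (b) c_gold ≈ 1.042

n + g + δ = 0.01 + 0.03 + 0.1 = 0.14.
For Cobb-Douglas, s_gold equals capital's share: s_gold = 0.34.
At the golden rule the marginal product of capital equals n+g+δ: 0.34·k^(0.34−1) = 0.14. Solving, k_gold = (0.34/0.14)^(1/0.66) ≈ 3.8359.
y_gold = 3.8359^0.34 ≈ 1.5795; c_gold = (1−0.34)·y_gold ≈ 1.0425.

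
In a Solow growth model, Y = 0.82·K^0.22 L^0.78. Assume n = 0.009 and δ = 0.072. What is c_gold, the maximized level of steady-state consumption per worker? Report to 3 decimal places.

Capital per worker breaks even when investment replaces (n + δ)·k; here n + δ = 0.081.
Setting f'(k) = n+δ gives 0.22·0.82·k^(0.22−1) = 0.081, hence k_gold = (0.22·0.82/0.081)^(1/0.78) ≈ 2.7915.
y_gold = 0.82·2.7915^0.22 ≈ 1.0278.
c_gold = y_gold − (n+δ)·k_gold = 1.0278 − 0.081·2.7915 ≈ 0.8017.

c_gold ≈ 0.802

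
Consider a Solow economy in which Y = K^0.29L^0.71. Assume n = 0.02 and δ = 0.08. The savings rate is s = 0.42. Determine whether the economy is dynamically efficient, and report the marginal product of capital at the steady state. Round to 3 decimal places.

dynamically inefficient; MPK ≈ 0.069

The effective depreciation rate is n + δ = 0.02 + 0.08 = 0.1.
Steady-state k*: s·k^0.29 = 0.1·k gives k* = (0.42/0.1)^(1/0.71) ≈ 7.5477.
MPK = 0.29·7.5477^(-0.71) ≈ 0.0690.
MPK < n+δ = 0.1, so the economy is dynamically inefficient (over-saving).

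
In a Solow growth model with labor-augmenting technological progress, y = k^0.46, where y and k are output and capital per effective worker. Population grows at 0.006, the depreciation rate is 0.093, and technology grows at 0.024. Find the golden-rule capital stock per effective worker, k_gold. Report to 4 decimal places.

n + g + δ = 0.006 + 0.024 + 0.093 = 0.123.
Golden rule sets MPK = n+g+δ: 0.46·k^(0.46−1) = 0.123, so k_gold = (0.46/0.123)^(1/0.54) ≈ 11.5037.

k_gold ≈ 11.5037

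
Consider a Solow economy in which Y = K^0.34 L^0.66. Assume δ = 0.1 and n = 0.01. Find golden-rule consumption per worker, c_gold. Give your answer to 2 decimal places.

c_gold ≈ 1.18

Capital per worker breaks even when investment replaces (n + δ)·k; here n + δ = 0.11.
Golden rule sets MPK = n+δ: 0.34·k^(0.34−1) = 0.11, so k_gold = (0.34/0.11)^(1/0.66) ≈ 5.5278.
y_gold = 5.5278^0.34 ≈ 1.7884.
c_gold = y_gold − (n+δ)·k_gold = 1.7884 − 0.11·5.5278 ≈ 1.1804.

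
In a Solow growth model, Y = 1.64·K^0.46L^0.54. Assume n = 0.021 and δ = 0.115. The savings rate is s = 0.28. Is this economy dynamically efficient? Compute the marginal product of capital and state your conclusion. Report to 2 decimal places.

dynamically efficient; MPK ≈ 0.22

n + δ = 0.021 + 0.115 = 0.136.
Steady-state k*: s·A·k^0.46 = 0.136·k gives k* = (0.28·1.64/0.136)^(1/0.54) ≈ 9.5200.
MPK = 0.46·1.64·9.5200^(-0.54) ≈ 0.2234.
MPK > n+δ = 0.136, so the economy is dynamically efficient (under-saving).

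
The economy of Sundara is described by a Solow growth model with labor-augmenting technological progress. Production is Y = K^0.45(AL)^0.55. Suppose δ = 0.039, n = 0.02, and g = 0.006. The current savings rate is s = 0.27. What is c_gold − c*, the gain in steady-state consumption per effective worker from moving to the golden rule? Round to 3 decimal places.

Δc ≈ 0.338

n + g + δ = 0.02 + 0.006 + 0.039 = 0.065.
Current steady state (s = 0.27): k* = (0.27/0.065)^(1/0.55) ≈ 13.3185, y* = 13.3185^0.45 ≈ 3.2063, c* = (1−0.27)·3.2063 ≈ 2.3406.
Golden rule sets MPK = n+g+δ: 0.45·k^(0.45−1) = 0.065, so k_gold = (0.45/0.065)^(1/0.55) ≈ 33.7145.
y_gold = 33.7145^0.45 ≈ 4.8699, c_gold = y_gold − 0.065·k_gold ≈ 2.6784.
Gain: Δc = 2.6784 − 2.3406 ≈ 0.3378.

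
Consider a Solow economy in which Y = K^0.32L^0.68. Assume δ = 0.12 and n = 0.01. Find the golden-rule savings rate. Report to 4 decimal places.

Break-even investment rate: n + δ = 0.01 + 0.12 = 0.13.
At the golden rule MPK = n+δ, and in any Cobb-Douglas steady state s = (n+δ)·k/y = MPK·k/y = capital's share 0.32.

s_gold = 0.3200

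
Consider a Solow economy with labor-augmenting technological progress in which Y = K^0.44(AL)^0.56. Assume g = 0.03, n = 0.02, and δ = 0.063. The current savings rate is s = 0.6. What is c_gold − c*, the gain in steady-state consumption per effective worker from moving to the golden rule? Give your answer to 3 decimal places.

The effective depreciation rate is n + g + δ = 0.02 + 0.03 + 0.063 = 0.113.
Current steady state (s = 0.6): k* = (0.6/0.113)^(1/0.56) ≈ 19.7139, y* = 19.7139^0.44 ≈ 3.7128, c* = (1−0.6)·3.7128 ≈ 1.4851.
Golden rule sets MPK = n+g+δ: 0.44·k^(0.44−1) = 0.113, so k_gold = (0.44/0.113)^(1/0.56) ≈ 11.3303.
y_gold = 11.3303^0.44 ≈ 2.9098, c_gold = y_gold − 0.113·k_gold ≈ 1.6295.
Gain: Δc = 1.6295 − 1.4851 ≈ 0.1444.

Δc ≈ 0.144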